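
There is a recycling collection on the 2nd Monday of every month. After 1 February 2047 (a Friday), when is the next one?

February 2047 starts on a Friday; its first Monday is the 4th, so the 2nd Monday is the 11th — 11 February 2047.
11 February 2047 is after 1 February 2047, so that is the next one.

11 February 2047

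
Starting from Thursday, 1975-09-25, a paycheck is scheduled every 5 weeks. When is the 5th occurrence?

1976-02-12

The 5th occurrence is 4 intervals after the first: 4 × 35 = 140 days after 1975-09-25.
September has 30 days — 5 days to the end of September leaves 135.
October has 31 days (104 left).
November has 30 days (74 left).
December has 31 days (43 left).
January has 31 days (12 left).
12 days into February → 1976-02-12.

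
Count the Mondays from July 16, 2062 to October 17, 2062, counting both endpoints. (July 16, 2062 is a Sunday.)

July 16, 2062 is a Sunday; the first Monday on or after it is July 17, 2062 (1 day later).
From July 17, 2062 to October 17, 2062: 14 + 31 + 30 + 17 = 92 days (rest of July, August, September, October).
92 ÷ 7 = 13 full weeks with remainder 1, so 13 more Mondays after the first → 14.

14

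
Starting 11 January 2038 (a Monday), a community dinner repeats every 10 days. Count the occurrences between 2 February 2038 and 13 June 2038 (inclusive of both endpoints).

Occurrences land 10·i days after 11 January 2038 for i = 0, 1, 2, …
2 February 2038 is 22 days after the start; 22 ÷ 10 = 2 remainder 2; since the remainder is 2, round up to i = 3. First occurrence in the window: #4 on 10 February 2038 (3×10 = 30 days in).
13 June 2038 is 153 days after the start; 153 ÷ 10 = 15 remainder 3. Last occurrence in the window: #16 on 10 June 2038.
Occurrences #4 through #16: 13 in total.

13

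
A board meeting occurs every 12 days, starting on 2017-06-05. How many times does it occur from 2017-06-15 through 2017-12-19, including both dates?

16

Occurrences land 12·i days after 2017-06-05 for i = 0, 1, 2, …
2017-06-15 is 10 days after the start; 10 ÷ 12 = 0 remainder 10; since the remainder is 10, round up to i = 1. First occurrence in the window: #2 on 2017-06-17 (1×12 = 12 days in).
2017-12-19 is 197 days after the start; 197 ÷ 12 = 16 remainder 5. Last occurrence in the window: #17 on 2017-12-14.
Occurrences #2 through #17: 16 in total.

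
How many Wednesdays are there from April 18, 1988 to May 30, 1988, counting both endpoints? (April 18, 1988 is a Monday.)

April 18, 1988 is a Monday; the first Wednesday on or after it is April 20, 1988 (2 days later).
From April 20, 1988 to May 30, 1988: 10 + 30 = 40 days (rest of April, May).
40 ÷ 7 = 5 full weeks with remainder 5, so 5 more Wednesdays after the first → 6.

6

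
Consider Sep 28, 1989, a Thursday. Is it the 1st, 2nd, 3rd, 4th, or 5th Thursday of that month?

4th

Day 28 falls in week ⌈28/7⌉ of the month.
Days 1–7 hold the 1st Thursday, 8–14 the 2nd, 15–21 the 3rd, 22–28 the 4th, 29–31 the 5th.
28 is in the range for the 4th.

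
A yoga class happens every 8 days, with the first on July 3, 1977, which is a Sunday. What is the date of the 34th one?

The 34th occurrence is 33 intervals after the first: 33 × 8 = 264 days after July 3, 1977.
July has 31 days — 28 days to the end of July leaves 236.
August has 31 days (205 left).
September has 30 days (175 left).
October has 31 days (144 left).
November has 30 days (114 left).
December has 31 days (83 left).
January has 31 days (52 left).
February has 28 days (24 left).
24 days into March → March 24, 1978.

March 24, 1978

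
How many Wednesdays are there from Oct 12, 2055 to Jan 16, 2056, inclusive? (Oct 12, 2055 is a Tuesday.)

14

Oct 12, 2055 is a Tuesday; the first Wednesday on or after it is Oct 13, 2055 (1 day later).
From Oct 13, 2055 to Jan 16, 2056: 18 + 30 + 31 + 16 = 95 days (rest of Oct, Nov, Dec, Jan).
95 ÷ 7 = 13 full weeks with remainder 4, so 13 more Wednesdays after the first → 14.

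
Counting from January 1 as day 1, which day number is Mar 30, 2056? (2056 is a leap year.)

90

Days in months before Mar: 31 + 29 = 60.
Plus 30 days into Mar → day 90.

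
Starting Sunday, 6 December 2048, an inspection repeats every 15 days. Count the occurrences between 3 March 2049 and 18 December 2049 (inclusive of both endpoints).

20

Occurrences land 15·i days after 6 December 2048 for i = 0, 1, 2, …
3 March 2049 is 87 days after the start; 87 ÷ 15 = 5 remainder 12; since the remainder is 12, round up to i = 6. First occurrence in the window: #7 on 6 March 2049 (6×15 = 90 days in).
18 December 2049 is 377 days after the start; 377 ÷ 15 = 25 remainder 2. Last occurrence in the window: #26 on 16 December 2049.
Occurrences #7 through #26: 20 in total.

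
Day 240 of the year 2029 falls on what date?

January has 31 days (240 − 31 = 209 remain).
February has 28 days (209 − 28 = 181 remain).
March has 31 days (181 − 31 = 150 remain).
April has 30 days (150 − 30 = 120 remain).
May has 31 days (120 − 31 = 89 remain).
June has 30 days (89 − 30 = 59 remain).
July has 31 days (59 − 31 = 28 remain).
28 into August → August 28.

28 August 2029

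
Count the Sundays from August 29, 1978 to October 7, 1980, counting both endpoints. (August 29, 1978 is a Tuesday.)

August 29, 1978 is a Tuesday; the first Sunday on or after it is September 3, 1978 (5 days later).
From September 3, 1978 to October 7, 1980: 119 + 365 + 281 = 765 days (rest of 1978, 1979, to October 7, 1980 in 1980).
765 ÷ 7 = 109 full weeks with remainder 2, so 109 more Sundays after the first → 110.

110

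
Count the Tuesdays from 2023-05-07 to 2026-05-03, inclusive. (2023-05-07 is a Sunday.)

2023-05-07 is a Sunday; the first Tuesday on or after it is 2023-05-09 (2 days later).
From 2023-05-09 to 2026-05-03: 236 + 366 + 365 + 123 = 1090 days (rest of 2023, 2024, 2025, to 2026-05-03 in 2026).
1090 ÷ 7 = 155 full weeks with remainder 5, so 155 more Tuesdays after the first → 156.

156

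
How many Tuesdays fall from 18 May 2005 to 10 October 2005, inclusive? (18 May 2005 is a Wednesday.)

20

18 May 2005 is a Wednesday; the first Tuesday on or after it is 24 May 2005 (6 days later).
From 24 May 2005 to 10 October 2005: 7 + 30 + 31 + 31 + 30 + 10 = 139 days (rest of May, June, July, August, September, October).
139 ÷ 7 = 19 full weeks with remainder 6, so 19 more Tuesdays after the first → 20.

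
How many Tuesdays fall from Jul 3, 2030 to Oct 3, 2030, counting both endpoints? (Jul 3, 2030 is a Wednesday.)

Jul 3, 2030 is a Wednesday; the first Tuesday on or after it is Jul 9, 2030 (6 days later).
From Jul 9, 2030 to Oct 3, 2030: 22 + 31 + 30 + 3 = 86 days (rest of Jul, Aug, Sep, Oct).
86 ÷ 7 = 12 full weeks with remainder 2, so 12 more Tuesdays after the first → 13.

13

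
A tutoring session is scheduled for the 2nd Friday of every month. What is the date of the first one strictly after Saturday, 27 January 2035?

9 February 2035

January 2035 starts on a Monday; its first Friday is the 5th, so the 2nd Friday is the 12th — 12 January 2035.
That is not after 27 January 2035, so look at February 2035.
February 2035 starts on a Thursday; its first Friday is the 2nd, so the 2nd Friday is the 9th — 9 February 2035.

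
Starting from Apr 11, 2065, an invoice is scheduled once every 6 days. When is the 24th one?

The 24th occurrence is 23 intervals after the first: 23 × 6 = 138 days after Apr 11, 2065.
Apr has 30 days — 19 days to the end of Apr leaves 119.
May has 31 days (88 left).
Jun has 30 days (58 left).
Jul has 31 days (27 left).
27 days into Aug → Aug 27, 2065.

Aug 27, 2065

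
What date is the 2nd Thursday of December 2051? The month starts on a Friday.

14 December 2051

December 2051 begins on a Friday, so the first Thursday is December 7 (6 days later).
The 2nd Thursday is 1 weeks later: 7 + 7 = 14.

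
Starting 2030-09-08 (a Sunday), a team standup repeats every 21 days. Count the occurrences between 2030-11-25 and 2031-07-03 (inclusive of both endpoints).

Occurrences land 21·i days after 2030-09-08 for i = 0, 1, 2, …
2030-11-25 is 78 days after the start; 78 ÷ 21 = 3 remainder 15; since the remainder is 15, round up to i = 4. First occurrence in the window: #5 on 2030-12-01 (4×21 = 84 days in).
2031-07-03 is 298 days after the start; 298 ÷ 21 = 14 remainder 4. Last occurrence in the window: #15 on 2031-06-29.
Occurrences #5 through #15: 11 in total.

11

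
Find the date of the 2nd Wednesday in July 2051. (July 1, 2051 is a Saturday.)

2051-07-12

July 2051 begins on a Saturday, so the first Wednesday is July 5 (4 days later).
The 2nd Wednesday is 1 weeks later: 5 + 7 = 12.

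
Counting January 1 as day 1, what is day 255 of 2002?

Jan has 31 days (255 − 31 = 224 remain).
Feb has 28 days (224 − 28 = 196 remain).
Mar has 31 days (196 − 31 = 165 remain).
Apr has 30 days (165 − 30 = 135 remain).
May has 31 days (135 − 31 = 104 remain).
Jun has 30 days (104 − 30 = 74 remain).
Jul has 31 days (74 − 31 = 43 remain).
Aug has 31 days (43 − 31 = 12 remain).
12 into Sep → Sep 12.

Sep 12, 2002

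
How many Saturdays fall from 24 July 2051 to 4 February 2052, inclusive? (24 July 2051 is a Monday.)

28

24 July 2051 is a Monday; the first Saturday on or after it is 29 July 2051 (5 days later).
From 29 July 2051 to 4 February 2052: 2 + 31 + 30 + 31 + 30 + 31 + 31 + 4 = 190 days (rest of July, August, September, October, November, December, January, February).
190 ÷ 7 = 27 full weeks with remainder 1, so 27 more Saturdays after the first → 28.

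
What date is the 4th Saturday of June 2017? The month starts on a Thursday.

2017-06-24

June 2017 begins on a Thursday, so the first Saturday is June 3 (2 days later).
The 4th Saturday is 3 weeks later: 3 + 21 = 24.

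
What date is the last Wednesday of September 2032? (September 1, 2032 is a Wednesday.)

September 29, 2032

September 2032 begins on a Wednesday, so the first Wednesday is September 1.
September 2032 has 30 days. Adding weeks: 1, 8, 15, 22, 29 — the last one ≤ 30 is the 29th.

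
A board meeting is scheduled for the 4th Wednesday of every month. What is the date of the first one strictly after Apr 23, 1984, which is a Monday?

Apr 25, 1984

Apr 1984 starts on a Sunday; its first Wednesday is the 4th, so the 4th Wednesday is the 25th — Apr 25, 1984.
Apr 25, 1984 is after Apr 23, 1984, so that is the next one.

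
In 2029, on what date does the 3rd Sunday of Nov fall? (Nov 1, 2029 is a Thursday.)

Nov 2029 begins on a Thursday, so the first Sunday is Nov 4 (3 days later).
The 3rd Sunday is 2 weeks later: 4 + 14 = 18.

Nov 18, 2029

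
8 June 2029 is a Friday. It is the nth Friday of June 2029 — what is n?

Day 8 falls in week ⌈8/7⌉ of the month.
Days 1–7 hold the 1st Friday, 8–14 the 2nd, 15–21 the 3rd, 22–28 the 4th, 29–31 the 5th.
8 is in the range for the 2nd.

2nd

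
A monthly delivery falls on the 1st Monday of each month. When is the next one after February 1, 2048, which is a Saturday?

February 3, 2048

February 2048 starts on a Saturday, so its 1st Monday is February 3, 2048 (2 days in).
February 3, 2048 is after February 1, 2048, so that is the next one.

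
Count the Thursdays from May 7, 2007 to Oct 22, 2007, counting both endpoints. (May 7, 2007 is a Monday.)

May 7, 2007 is a Monday; the first Thursday on or after it is May 10, 2007 (3 days later).
From May 10, 2007 to Oct 22, 2007: 21 + 30 + 31 + 31 + 30 + 22 = 165 days (rest of May, Jun, Jul, Aug, Sep, Oct).
165 ÷ 7 = 23 full weeks with remainder 4, so 23 more Thursdays after the first → 24.

24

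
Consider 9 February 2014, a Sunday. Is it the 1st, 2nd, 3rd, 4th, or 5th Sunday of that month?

2nd

Day 9 falls in week ⌈9/7⌉ of the month.
Days 1–7 hold the 1st Sunday, 8–14 the 2nd, 15–21 the 3rd, 22–28 the 4th, 29–31 the 5th.
9 is in the range for the 2nd.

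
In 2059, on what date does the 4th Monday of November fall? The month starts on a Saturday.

2059-11-24

November 2059 begins on a Saturday, so the first Monday is November 3 (2 days later).
The 4th Monday is 3 weeks later: 3 + 21 = 24.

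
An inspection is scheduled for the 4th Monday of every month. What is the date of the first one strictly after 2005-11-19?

November 2005 starts on a Tuesday; its first Monday is the 7th, so the 4th Monday is the 28th — 2005-11-28.
2005-11-28 is after 2005-11-19, so that is the next one.

2005-11-28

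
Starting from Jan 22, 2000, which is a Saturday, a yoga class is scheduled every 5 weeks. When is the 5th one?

The 5th occurrence is 4 intervals after the first: 4 × 35 = 140 days after Jan 22, 2000.
Jan has 31 days — 9 days to the end of Jan leaves 131.
Feb has 29 days (102 left).
Mar has 31 days (71 left).
Apr has 30 days (41 left).
May has 31 days (10 left).
10 days into Jun → Jun 10, 2000.

Jun 10, 2000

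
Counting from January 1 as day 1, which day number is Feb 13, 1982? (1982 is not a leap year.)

Days in months before Feb: 31 = 31.
Plus 13 days into Feb → day 44.

44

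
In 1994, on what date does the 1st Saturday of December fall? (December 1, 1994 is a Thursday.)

1994-12-03

December 1994 begins on a Thursday, so the first Saturday is December 3 (2 days later).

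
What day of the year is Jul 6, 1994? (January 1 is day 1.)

187

Days in months before Jul: 31 + 28 + 31 + 30 + 31 + 30 = 181.
Plus 6 days into Jul → day 187.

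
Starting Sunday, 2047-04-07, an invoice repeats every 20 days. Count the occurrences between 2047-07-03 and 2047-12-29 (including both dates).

Occurrences land 20·i days after 2047-04-07 for i = 0, 1, 2, …
2047-07-03 is 87 days after the start; 87 ÷ 20 = 4 remainder 7; since the remainder is 7, round up to i = 5. First occurrence in the window: #6 on 2047-07-16 (5×20 = 100 days in).
2047-12-29 is 266 days after the start; 266 ÷ 20 = 13 remainder 6. Last occurrence in the window: #14 on 2047-12-23.
Occurrences #6 through #14: 9 in total.

9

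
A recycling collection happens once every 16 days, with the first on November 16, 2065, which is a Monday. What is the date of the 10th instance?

April 9, 2066

The 10th occurrence is 9 intervals after the first: 9 × 16 = 144 days after November 16, 2065.
November has 30 days — 14 days to the end of November leaves 130.
December has 31 days (99 left).
January has 31 days (68 left).
February has 28 days (40 left).
March has 31 days (9 left).
9 days into April → April 9, 2066.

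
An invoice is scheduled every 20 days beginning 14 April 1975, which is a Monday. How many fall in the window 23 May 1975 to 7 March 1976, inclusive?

15

Occurrences land 20·i days after 14 April 1975 for i = 0, 1, 2, …
23 May 1975 is 39 days after the start; 39 ÷ 20 = 1 remainder 19; since the remainder is 19, round up to i = 2. First occurrence in the window: #3 on 24 May 1975 (2×20 = 40 days in).
7 March 1976 is 328 days after the start; 328 ÷ 20 = 16 remainder 8. Last occurrence in the window: #17 on 28 February 1976.
Occurrences #3 through #17: 15 in total.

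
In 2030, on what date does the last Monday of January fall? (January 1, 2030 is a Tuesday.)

January 2030 begins on a Tuesday, so the first Monday is January 7 (6 days later).
January 2030 has 31 days. Adding weeks: 7, 14, 21, 28 — the last one ≤ 31 is the 28th.

28 January 2030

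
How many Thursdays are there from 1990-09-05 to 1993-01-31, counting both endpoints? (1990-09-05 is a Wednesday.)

1990-09-05 is a Wednesday; the first Thursday on or after it is 1990-09-06 (1 day later).
From 1990-09-06 to 1993-01-31: 116 + 365 + 366 + 31 = 878 days (rest of 1990, 1991, 1992, to 1993-01-31 in 1993).
878 ÷ 7 = 125 full weeks with remainder 3, so 125 more Thursdays after the first → 126.

126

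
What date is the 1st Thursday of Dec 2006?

The first Thursday of Dec 2006 is Dec 7.

Dec 7, 2006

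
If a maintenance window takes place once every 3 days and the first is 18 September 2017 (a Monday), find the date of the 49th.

The 49th occurrence is 48 intervals after the first: 48 × 3 = 144 days after 18 September 2017.
September has 30 days — 12 days to the end of September leaves 132.
October has 31 days (101 left).
November has 30 days (71 left).
December has 31 days (40 left).
January has 31 days (9 left).
9 days into February → 9 February 2018.

9 February 2018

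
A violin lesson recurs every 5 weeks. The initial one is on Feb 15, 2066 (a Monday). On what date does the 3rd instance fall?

Apr 26, 2066

The 3rd occurrence is 2 intervals after the first: 2 × 35 = 70 days after Feb 15, 2066.
Feb has 28 days — 13 days to the end of Feb leaves 57.
Mar has 31 days (26 left).
26 days into Apr → Apr 26, 2066.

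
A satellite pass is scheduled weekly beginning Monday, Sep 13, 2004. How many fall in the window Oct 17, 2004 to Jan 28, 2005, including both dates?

15

Occurrences land 7·i days after Sep 13, 2004 for i = 0, 1, 2, …
Oct 17, 2004 is 34 days after the start; 34 ÷ 7 = 4 remainder 6; since the remainder is 6, round up to i = 5. First occurrence in the window: #6 on Oct 18, 2004 (5×7 = 35 days in).
Jan 28, 2005 is 137 days after the start; 137 ÷ 7 = 19 remainder 4. Last occurrence in the window: #20 on Jan 24, 2005.
Occurrences #6 through #20: 15 in total.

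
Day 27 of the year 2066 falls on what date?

Jan 27, 2066

27 into Jan → Jan 27.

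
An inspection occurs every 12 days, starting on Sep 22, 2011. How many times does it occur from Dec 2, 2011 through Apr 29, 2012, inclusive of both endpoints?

Occurrences land 12·i days after Sep 22, 2011 for i = 0, 1, 2, …
Dec 2, 2011 is 71 days after the start; 71 ÷ 12 = 5 remainder 11; since the remainder is 11, round up to i = 6. First occurrence in the window: #7 on Dec 3, 2011 (6×12 = 72 days in).
Apr 29, 2012 is 220 days after the start; 220 ÷ 12 = 18 remainder 4. Last occurrence in the window: #19 on Apr 25, 2012.
Occurrences #7 through #19: 13 in total.

13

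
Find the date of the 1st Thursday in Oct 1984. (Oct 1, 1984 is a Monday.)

Oct 1984 begins on a Monday, so the first Thursday is Oct 4 (3 days later).

Oct 4, 1984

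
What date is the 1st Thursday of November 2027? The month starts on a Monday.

November 2027 begins on a Monday, so the first Thursday is November 4 (3 days later).

November 4, 2027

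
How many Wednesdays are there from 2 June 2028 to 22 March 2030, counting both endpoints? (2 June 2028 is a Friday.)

2 June 2028 is a Friday; the first Wednesday on or after it is 7 June 2028 (5 days later).
From 7 June 2028 to 22 March 2030: 207 + 365 + 81 = 653 days (rest of 2028, 2029, to 22 March 2030 in 2030).
653 ÷ 7 = 93 full weeks with remainder 2, so 93 more Wednesdays after the first → 94.

94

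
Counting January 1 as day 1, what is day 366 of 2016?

2016-12-31

January has 31 days (366 − 31 = 335 remain).
February has 29 days (335 − 29 = 306 remain).
March has 31 days (306 − 31 = 275 remain).
April has 30 days (275 − 30 = 245 remain).
May has 31 days (245 − 31 = 214 remain).
June has 30 days (214 − 30 = 184 remain).
July has 31 days (184 − 31 = 153 remain).
August has 31 days (153 − 31 = 122 remain).
September has 30 days (122 − 30 = 92 remain).
October has 31 days (92 − 31 = 61 remain).
November has 30 days (61 − 30 = 31 remain).
31 into December → December 31.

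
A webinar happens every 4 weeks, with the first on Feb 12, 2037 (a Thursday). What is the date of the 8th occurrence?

Aug 27, 2037

The 8th occurrence is 7 intervals after the first: 7 × 28 = 196 days after Feb 12, 2037.
Feb has 28 days — 16 days to the end of Feb leaves 180.
Mar has 31 days (149 left).
Apr has 30 days (119 left).
May has 31 days (88 left).
Jun has 30 days (58 left).
Jul has 31 days (27 left).
27 days into Aug → Aug 27, 2037.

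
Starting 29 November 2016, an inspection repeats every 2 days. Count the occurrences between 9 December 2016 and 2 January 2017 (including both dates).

Occurrences land 2·i days after 29 November 2016 for i = 0, 1, 2, …
9 December 2016 is 10 days after the start; 10 ÷ 2 = 5 remainder 0. First occurrence in the window: #6 on 9 December 2016 (5×2 = 10 days in).
2 January 2017 is 34 days after the start; 34 ÷ 2 = 17 remainder 0. Last occurrence in the window: #18 on 2 January 2017.
Occurrences #6 through #18: 13 in total.

13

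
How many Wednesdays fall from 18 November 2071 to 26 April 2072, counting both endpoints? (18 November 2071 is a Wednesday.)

18 November 2071 is a Wednesday; the first Wednesday on or after it is 18 November 2071.
From 18 November 2071 to 26 April 2072: 12 + 31 + 31 + 29 + 31 + 26 = 160 days (rest of November, December, January, February, March, April).
160 ÷ 7 = 22 full weeks with remainder 6, so 22 more Wednesdays after the first → 23.

23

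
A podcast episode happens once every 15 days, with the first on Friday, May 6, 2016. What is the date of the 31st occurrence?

The 31st occurrence is 30 intervals after the first: 30 × 15 = 450 days after May 6, 2016.
May has 31 days — 25 days to the end of May leaves 425.
From end of May to end of 2016 is 214 days (211 left).
January has 31 days (180 left).
February has 28 days (152 left).
March has 31 days (121 left).
April has 30 days (91 left).
May has 31 days (60 left).
June has 30 days (30 left).
30 days into July → July 30, 2017.

July 30, 2017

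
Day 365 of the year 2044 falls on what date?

30 December 2044

January has 31 days (365 − 31 = 334 remain).
February has 29 days (334 − 29 = 305 remain).
March has 31 days (305 − 31 = 274 remain).
April has 30 days (274 − 30 = 244 remain).
May has 31 days (244 − 31 = 213 remain).
June has 30 days (213 − 30 = 183 remain).
July has 31 days (183 − 31 = 152 remain).
August has 31 days (152 − 31 = 121 remain).
September has 30 days (121 − 30 = 91 remain).
October has 31 days (91 − 31 = 60 remain).
November has 30 days (60 − 30 = 30 remain).
30 into December → December 30.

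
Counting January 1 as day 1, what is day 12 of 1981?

12 into January → January 12.

12 January 1981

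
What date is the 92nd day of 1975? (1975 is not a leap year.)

2 April 1975

January has 31 days (92 − 31 = 61 remain).
February has 28 days (61 − 28 = 33 remain).
March has 31 days (33 − 31 = 2 remain).
2 into April → April 2.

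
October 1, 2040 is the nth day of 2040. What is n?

275

Days in months before October: 31 + 29 + 31 + 30 + 31 + 30 + 31 + 31 + 30 = 274.
Plus 1 day into October → day 275.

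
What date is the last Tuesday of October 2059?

October 2059 begins on a Wednesday, so the first Tuesday is October 7 (6 days later).
October 2059 has 31 days. Adding weeks: 7, 14, 21, 28 — the last one ≤ 31 is the 28th.

28 October 2059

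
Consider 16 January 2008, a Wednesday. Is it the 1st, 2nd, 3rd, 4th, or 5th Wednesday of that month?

3rd

Day 16 falls in week ⌈16/7⌉ of the month.
Days 1–7 hold the 1st Wednesday, 8–14 the 2nd, 15–21 the 3rd, 22–28 the 4th, 29–31 the 5th.
16 is in the range for the 3rd.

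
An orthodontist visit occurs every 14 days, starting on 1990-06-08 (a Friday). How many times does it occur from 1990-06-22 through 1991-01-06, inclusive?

Occurrences land 14·i days after 1990-06-08 for i = 0, 1, 2, …
1990-06-22 is 14 days after the start; 14 ÷ 14 = 1 remainder 0. First occurrence in the window: #2 on 1990-06-22 (1×14 = 14 days in).
1991-01-06 is 212 days after the start; 212 ÷ 14 = 15 remainder 2. Last occurrence in the window: #16 on 1991-01-04.
Occurrences #2 through #16: 15 in total.

15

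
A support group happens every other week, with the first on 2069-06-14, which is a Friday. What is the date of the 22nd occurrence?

2070-04-04

The 22nd occurrence is 21 intervals after the first: 21 × 14 = 294 days after 2069-06-14.
June has 30 days — 16 days to the end of June leaves 278.
July has 31 days (247 left).
August has 31 days (216 left).
September has 30 days (186 left).
October has 31 days (155 left).
November has 30 days (125 left).
December has 31 days (94 left).
January has 31 days (63 left).
February has 28 days (35 left).
March has 31 days (4 left).
4 days into April → 2070-04-04.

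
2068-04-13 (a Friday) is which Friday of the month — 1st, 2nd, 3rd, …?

Day 13 falls in week ⌈13/7⌉ of the month.
Days 1–7 hold the 1st Friday, 8–14 the 2nd, 15–21 the 3rd, 22–28 the 4th, 29–31 the 5th.
13 is in the range for the 2nd.

2nd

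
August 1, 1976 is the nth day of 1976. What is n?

214

Days in months before August: 31 + 29 + 31 + 30 + 31 + 30 + 31 = 213.
Plus 1 day into August → day 214.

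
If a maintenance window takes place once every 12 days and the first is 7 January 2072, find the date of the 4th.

The 4th occurrence is 3 intervals after the first: 3 × 12 = 36 days after 7 January 2072.
January has 31 days — 24 days to the end of January leaves 12.
12 days into February → 12 February 2072.

12 February 2072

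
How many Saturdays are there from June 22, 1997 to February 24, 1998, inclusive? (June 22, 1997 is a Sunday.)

June 22, 1997 is a Sunday; the first Saturday on or after it is June 28, 1997 (6 days later).
From June 28, 1997 to February 24, 1998: 2 + 31 + 31 + 30 + 31 + 30 + 31 + 31 + 24 = 241 days (rest of June, July, August, September, October, November, December, January, February).
241 ÷ 7 = 34 full weeks with remainder 3, so 34 more Saturdays after the first → 35.

35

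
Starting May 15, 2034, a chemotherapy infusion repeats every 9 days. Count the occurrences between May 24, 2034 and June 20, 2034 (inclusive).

4

Occurrences land 9·i days after May 15, 2034 for i = 0, 1, 2, …
May 24, 2034 is 9 days after the start; 9 ÷ 9 = 1 remainder 0. First occurrence in the window: #2 on May 24, 2034 (1×9 = 9 days in).
June 20, 2034 is 36 days after the start; 36 ÷ 9 = 4 remainder 0. Last occurrence in the window: #5 on June 20, 2034.
Occurrences #2 through #5: 4 in total.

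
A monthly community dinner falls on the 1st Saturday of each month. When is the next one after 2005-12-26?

December 2005 starts on a Thursday, so its 1st Saturday is 2005-12-03 (2 days in).
That is not after 2005-12-26, so look at January 2006.
January 2006 starts on a Sunday, so its 1st Saturday is 2006-01-07 (6 days in).

2006-01-07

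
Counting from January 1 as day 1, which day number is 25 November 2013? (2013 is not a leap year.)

329

Days in months before November: 31 + 28 + 31 + 30 + 31 + 30 + 31 + 31 + 30 + 31 = 304.
Plus 25 days into November → day 329.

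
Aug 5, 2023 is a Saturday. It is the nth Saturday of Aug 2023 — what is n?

1st

Day 5 falls in week ⌈5/7⌉ of the month.
Days 1–7 hold the 1st Saturday, 8–14 the 2nd, 15–21 the 3rd, 22–28 the 4th, 29–31 the 5th.
5 is in the range for the 1st.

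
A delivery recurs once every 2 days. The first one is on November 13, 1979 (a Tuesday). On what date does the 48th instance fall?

February 15, 1980

The 48th occurrence is 47 intervals after the first: 47 × 2 = 94 days after November 13, 1979.
November has 30 days — 17 days to the end of November leaves 77.
December has 31 days (46 left).
January has 31 days (15 left).
15 days into February → February 15, 1980.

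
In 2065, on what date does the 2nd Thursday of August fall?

The first Thursday of August 2065 is August 6.
The 2nd Thursday is 1 weeks later: 6 + 7 = 13.

2065-08-13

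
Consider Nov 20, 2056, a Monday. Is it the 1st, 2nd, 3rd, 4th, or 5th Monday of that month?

3rd

Day 20 falls in week ⌈20/7⌉ of the month.
Days 1–7 hold the 1st Monday, 8–14 the 2nd, 15–21 the 3rd, 22–28 the 4th, 29–31 the 5th.
20 is in the range for the 3rd.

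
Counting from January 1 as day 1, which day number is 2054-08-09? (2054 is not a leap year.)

221

Days in months before August: 31 + 28 + 31 + 30 + 31 + 30 + 31 = 212.
Plus 9 days into August → day 221.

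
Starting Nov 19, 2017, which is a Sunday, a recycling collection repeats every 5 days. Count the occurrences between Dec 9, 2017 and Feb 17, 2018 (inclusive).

15

Occurrences land 5·i days after Nov 19, 2017 for i = 0, 1, 2, …
Dec 9, 2017 is 20 days after the start; 20 ÷ 5 = 4 remainder 0. First occurrence in the window: #5 on Dec 9, 2017 (4×5 = 20 days in).
Feb 17, 2018 is 90 days after the start; 90 ÷ 5 = 18 remainder 0. Last occurrence in the window: #19 on Feb 17, 2018.
Occurrences #5 through #19: 15 in total.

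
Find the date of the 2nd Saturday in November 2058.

2058-11-09

November 2058 begins on a Friday, so the first Saturday is November 2 (1 day later).
The 2nd Saturday is 1 weeks later: 2 + 7 = 9.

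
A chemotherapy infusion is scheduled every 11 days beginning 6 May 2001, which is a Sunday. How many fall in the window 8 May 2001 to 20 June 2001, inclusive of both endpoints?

4

Occurrences land 11·i days after 6 May 2001 for i = 0, 1, 2, …
8 May 2001 is 2 days after the start; 2 ÷ 11 = 0 remainder 2; since the remainder is 2, round up to i = 1. First occurrence in the window: #2 on 17 May 2001 (1×11 = 11 days in).
20 June 2001 is 45 days after the start; 45 ÷ 11 = 4 remainder 1. Last occurrence in the window: #5 on 19 June 2001.
Occurrences #2 through #5: 4 in total.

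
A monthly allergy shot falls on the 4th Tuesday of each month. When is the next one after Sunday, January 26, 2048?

January 2048 starts on a Wednesday; its first Tuesday is the 7th, so the 4th Tuesday is the 28th — January 28, 2048.
January 28, 2048 is after January 26, 2048, so that is the next one.

January 28, 2048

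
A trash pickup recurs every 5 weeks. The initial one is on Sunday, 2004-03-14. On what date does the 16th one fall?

2005-08-21

The 16th occurrence is 15 intervals after the first: 15 × 35 = 525 days after 2004-03-14.
March has 31 days — 17 days to the end of March leaves 508.
From end of March to end of 2004 is 275 days (233 left).
January has 31 days (202 left).
February has 28 days (174 left).
March has 31 days (143 left).
April has 30 days (113 left).
May has 31 days (82 left).
June has 30 days (52 left).
July has 31 days (21 left).
21 days into August → 2005-08-21.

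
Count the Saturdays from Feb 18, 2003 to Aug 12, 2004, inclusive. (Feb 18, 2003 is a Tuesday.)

Feb 18, 2003 is a Tuesday; the first Saturday on or after it is Feb 22, 2003 (4 days later).
From Feb 22, 2003 to Aug 12, 2004: 312 + 225 = 537 days (rest of 2003, to Aug 12, 2004 in 2004).
537 ÷ 7 = 76 full weeks with remainder 5, so 76 more Saturdays after the first → 77.

77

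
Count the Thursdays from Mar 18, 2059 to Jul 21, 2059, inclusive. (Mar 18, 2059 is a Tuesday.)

Mar 18, 2059 is a Tuesday; the first Thursday on or after it is Mar 20, 2059 (2 days later).
From Mar 20, 2059 to Jul 21, 2059: 11 + 30 + 31 + 30 + 21 = 123 days (rest of Mar, Apr, May, Jun, Jul).
123 ÷ 7 = 17 full weeks with remainder 4, so 17 more Thursdays after the first → 18.

18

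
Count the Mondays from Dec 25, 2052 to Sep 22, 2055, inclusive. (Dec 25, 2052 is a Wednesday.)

143

Dec 25, 2052 is a Wednesday; the first Monday on or after it is Dec 30, 2052 (5 days later).
From Dec 30, 2052 to Sep 22, 2055: 1 + 365 + 365 + 265 = 996 days (rest of 2052, 2053, 2054, to Sep 22, 2055 in 2055).
996 ÷ 7 = 142 full weeks with remainder 2, so 142 more Mondays after the first → 143.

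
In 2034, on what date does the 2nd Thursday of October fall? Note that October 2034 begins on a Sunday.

12 October 2034

October 2034 begins on a Sunday, so the first Thursday is October 5 (4 days later).
The 2nd Thursday is 1 weeks later: 5 + 7 = 12.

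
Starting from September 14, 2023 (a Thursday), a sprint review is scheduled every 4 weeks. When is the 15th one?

The 15th occurrence is 14 intervals after the first: 14 × 28 = 392 days after September 14, 2023.
September has 30 days — 16 days to the end of September leaves 376.
October has 31 days (345 left).
November has 30 days (315 left).
December has 31 days (284 left).
January has 31 days (253 left).
February has 29 days (224 left).
March has 31 days (193 left).
April has 30 days (163 left).
May has 31 days (132 left).
June has 30 days (102 left).
July has 31 days (71 left).
August has 31 days (40 left).
September has 30 days (10 left).
10 days into October → October 10, 2024.

October 10, 2024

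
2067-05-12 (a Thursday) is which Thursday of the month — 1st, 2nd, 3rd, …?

2nd

Day 12 falls in week ⌈12/7⌉ of the month.
Days 1–7 hold the 1st Thursday, 8–14 the 2nd, 15–21 the 3rd, 22–28 the 4th, 29–31 the 5th.
12 is in the range for the 2nd.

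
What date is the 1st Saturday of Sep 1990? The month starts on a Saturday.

Sep 1990 begins on a Saturday, so the first Saturday is Sep 1.

Sep 1, 1990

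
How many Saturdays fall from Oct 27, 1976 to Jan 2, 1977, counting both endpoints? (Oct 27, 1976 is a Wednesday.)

10

Oct 27, 1976 is a Wednesday; the first Saturday on or after it is Oct 30, 1976 (3 days later).
From Oct 30, 1976 to Jan 2, 1977: 1 + 30 + 31 + 2 = 64 days (rest of Oct, Nov, Dec, Jan).
64 ÷ 7 = 9 full weeks with remainder 1, so 9 more Saturdays after the first → 10.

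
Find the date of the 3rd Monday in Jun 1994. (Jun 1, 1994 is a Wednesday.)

Jun 20, 1994

Jun 1994 begins on a Wednesday, so the first Monday is Jun 6 (5 days later).
The 3rd Monday is 2 weeks later: 6 + 14 = 20.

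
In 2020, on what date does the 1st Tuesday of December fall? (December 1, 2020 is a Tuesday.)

December 2020 begins on a Tuesday, so the first Tuesday is December 1.

2020-12-01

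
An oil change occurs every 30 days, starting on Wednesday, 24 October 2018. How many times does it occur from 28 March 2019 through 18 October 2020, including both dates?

19

Occurrences land 30·i days after 24 October 2018 for i = 0, 1, 2, …
28 March 2019 is 155 days after the start; 155 ÷ 30 = 5 remainder 5; since the remainder is 5, round up to i = 6. First occurrence in the window: #7 on 22 April 2019 (6×30 = 180 days in).
18 October 2020 is 725 days after the start; 725 ÷ 30 = 24 remainder 5. Last occurrence in the window: #25 on 13 October 2020.
Occurrences #7 through #25: 19 in total.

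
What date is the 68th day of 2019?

January has 31 days (68 − 31 = 37 remain).
February has 28 days (37 − 28 = 9 remain).
9 into March → March 9.

March 9, 2019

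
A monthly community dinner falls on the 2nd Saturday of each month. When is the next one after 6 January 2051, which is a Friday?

14 January 2051

January 2051 starts on a Sunday; its first Saturday is the 7th, so the 2nd Saturday is the 14th — 14 January 2051.
14 January 2051 is after 6 January 2051, so that is the next one.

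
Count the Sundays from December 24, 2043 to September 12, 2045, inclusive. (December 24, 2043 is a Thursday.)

December 24, 2043 is a Thursday; the first Sunday on or after it is December 27, 2043 (3 days later).
From December 27, 2043 to September 12, 2045: 4 + 366 + 255 = 625 days (rest of 2043, 2044, to September 12, 2045 in 2045).
625 ÷ 7 = 89 full weeks with remainder 2, so 89 more Sundays after the first → 90.

90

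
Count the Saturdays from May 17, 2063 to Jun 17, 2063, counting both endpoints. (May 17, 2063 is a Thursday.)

May 17, 2063 is a Thursday; the first Saturday on or after it is May 19, 2063 (2 days later).
From May 19, 2063 to Jun 17, 2063: 12 + 17 = 29 days (rest of May, Jun).
29 ÷ 7 = 4 full weeks with remainder 1, so 4 more Saturdays after the first → 5.

5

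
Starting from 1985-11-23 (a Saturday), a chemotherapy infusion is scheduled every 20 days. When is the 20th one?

1986-12-08

The 20th occurrence is 19 intervals after the first: 19 × 20 = 380 days after 1985-11-23.
November has 30 days — 7 days to the end of November leaves 373.
December has 31 days (342 left).
January has 31 days (311 left).
February has 28 days (283 left).
March has 31 days (252 left).
April has 30 days (222 left).
May has 31 days (191 left).
June has 30 days (161 left).
July has 31 days (130 left).
August has 31 days (99 left).
September has 30 days (69 left).
October has 31 days (38 left).
November has 30 days (8 left).
8 days into December → 1986-12-08.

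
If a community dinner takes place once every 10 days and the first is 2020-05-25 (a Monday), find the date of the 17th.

The 17th occurrence is 16 intervals after the first: 16 × 10 = 160 days after 2020-05-25.
May has 31 days — 6 days to the end of May leaves 154.
June has 30 days (124 left).
July has 31 days (93 left).
August has 31 days (62 left).
September has 30 days (32 left).
October has 31 days (1 left).
1 day into November → 2020-11-01.

2020-11-01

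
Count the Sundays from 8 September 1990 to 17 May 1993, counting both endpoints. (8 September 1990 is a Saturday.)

8 September 1990 is a Saturday; the first Sunday on or after it is 9 September 1990 (1 day later).
From 9 September 1990 to 17 May 1993: 113 + 365 + 366 + 137 = 981 days (rest of 1990, 1991, 1992, to 17 May 1993 in 1993).
981 ÷ 7 = 140 full weeks with remainder 1, so 140 more Sundays after the first → 141.

141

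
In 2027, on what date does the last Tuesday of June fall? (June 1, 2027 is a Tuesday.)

June 2027 begins on a Tuesday, so the first Tuesday is June 1.
June 2027 has 30 days. Adding weeks: 1, 8, 15, 22, 29 — the last one ≤ 30 is the 29th.

2027-06-29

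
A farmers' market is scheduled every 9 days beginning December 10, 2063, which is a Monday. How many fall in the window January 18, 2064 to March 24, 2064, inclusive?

7

Occurrences land 9·i days after December 10, 2063 for i = 0, 1, 2, …
January 18, 2064 is 39 days after the start; 39 ÷ 9 = 4 remainder 3; since the remainder is 3, round up to i = 5. First occurrence in the window: #6 on January 24, 2064 (5×9 = 45 days in).
March 24, 2064 is 105 days after the start; 105 ÷ 9 = 11 remainder 6. Last occurrence in the window: #12 on March 18, 2064.
Occurrences #6 through #12: 7 in total.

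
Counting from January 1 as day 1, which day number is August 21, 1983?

Days in months before August: 31 + 28 + 31 + 30 + 31 + 30 + 31 = 212.
Plus 21 days into August → day 233.

233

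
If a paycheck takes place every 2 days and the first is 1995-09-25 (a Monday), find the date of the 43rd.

The 43rd occurrence is 42 intervals after the first: 42 × 2 = 84 days after 1995-09-25.
September has 30 days — 5 days to the end of September leaves 79.
October has 31 days (48 left).
November has 30 days (18 left).
18 days into December → 1995-12-18.

1995-12-18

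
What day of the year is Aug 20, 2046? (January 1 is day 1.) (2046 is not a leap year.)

232

Days in months before Aug: 31 + 28 + 31 + 30 + 31 + 30 + 31 = 212.
Plus 20 days into Aug → day 232.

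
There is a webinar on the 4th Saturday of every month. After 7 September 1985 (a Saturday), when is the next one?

September 1985 starts on a Sunday; its first Saturday is the 7th, so the 4th Saturday is the 28th — 28 September 1985.
28 September 1985 is after 7 September 1985, so that is the next one.

28 September 1985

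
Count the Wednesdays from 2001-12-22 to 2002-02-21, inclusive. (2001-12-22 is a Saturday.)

9

2001-12-22 is a Saturday; the first Wednesday on or after it is 2001-12-26 (4 days later).
From 2001-12-26 to 2002-02-21: 5 + 31 + 21 = 57 days (rest of December, January, February).
57 ÷ 7 = 8 full weeks with remainder 1, so 8 more Wednesdays after the first → 9.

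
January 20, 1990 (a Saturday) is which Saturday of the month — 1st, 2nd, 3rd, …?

Day 20 falls in week ⌈20/7⌉ of the month.
Days 1–7 hold the 1st Saturday, 8–14 the 2nd, 15–21 the 3rd, 22–28 the 4th, 29–31 the 5th.
20 is in the range for the 3rd.

3rd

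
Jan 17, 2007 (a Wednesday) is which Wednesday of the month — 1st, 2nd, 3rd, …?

3rd

Day 17 falls in week ⌈17/7⌉ of the month.
Days 1–7 hold the 1st Wednesday, 8–14 the 2nd, 15–21 the 3rd, 22–28 the 4th, 29–31 the 5th.
17 is in the range for the 3rd.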